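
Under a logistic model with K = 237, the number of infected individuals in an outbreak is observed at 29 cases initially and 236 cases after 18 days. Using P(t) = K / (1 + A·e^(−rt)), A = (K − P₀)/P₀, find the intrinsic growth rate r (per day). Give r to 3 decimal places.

r ≈ 0.413 per day

A = (237 − 29)/29 = 7.17241
236 = 237/(1 + 7.17241·e^(−r·18)) → e^(−18r) = (1.00424 − 1)/7.17241 = 0.000591
r = −ln(0.000591)/18 = 7.43407/18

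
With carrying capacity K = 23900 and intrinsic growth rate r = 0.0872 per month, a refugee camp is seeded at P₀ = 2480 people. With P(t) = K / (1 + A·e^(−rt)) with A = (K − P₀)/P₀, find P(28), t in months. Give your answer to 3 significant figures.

A = (23900 − 2480)/2480 = 8.6371
P(28) = 23900 / (1 + 8.6371·e^(−0.0872·28)) = 23900 / (1 + 8.6371·0.087022)
= 23900 / 1.75161 ≈ 13644.57

≈ 13,600 people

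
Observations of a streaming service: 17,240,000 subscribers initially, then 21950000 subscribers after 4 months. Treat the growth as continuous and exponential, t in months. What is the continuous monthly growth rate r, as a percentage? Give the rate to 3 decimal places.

21950000 = 17240000 · e^(r·4)
e^(4r) = 21950000/17240000 = 1.2732
r = ln(1.2732) / 4 = 0.24153 / 4

r ≈ 6.038% per month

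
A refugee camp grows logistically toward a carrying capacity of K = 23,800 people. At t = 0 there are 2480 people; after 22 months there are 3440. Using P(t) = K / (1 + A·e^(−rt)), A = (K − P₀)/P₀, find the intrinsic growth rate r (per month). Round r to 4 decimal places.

r ≈ 0.0170 per month

A = (23800 − 2480)/2480 = 8.59677
3440 = 23800/(1 + 8.59677·e^(−r·22)) → e^(−22r) = (6.9186 − 1)/8.59677 = 0.688468
r = −ln(0.688468)/22 = 0.37329/22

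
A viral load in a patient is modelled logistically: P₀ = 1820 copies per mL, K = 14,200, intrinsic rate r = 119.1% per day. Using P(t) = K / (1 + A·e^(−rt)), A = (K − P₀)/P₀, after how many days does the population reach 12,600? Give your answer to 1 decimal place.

t ≈ 3.3 days

A = (14200 − 1820)/1820 = 6.8022
12600 = 14200/(1 + 6.8022·e^(−1.191t)) → 1 + 6.8022·e^(−1.191t) = 1.12698
e^(−1.191t) = 0.018668 → t = ln(53.56731)/1.191 = 3.98094/1.191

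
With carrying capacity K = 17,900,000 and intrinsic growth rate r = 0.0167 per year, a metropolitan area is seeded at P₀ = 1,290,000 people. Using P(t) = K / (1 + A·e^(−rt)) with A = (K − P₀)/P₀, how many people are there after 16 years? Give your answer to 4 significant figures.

A = (17900000 − 1290000)/1290000 = 12.87597
P(16) = 17900000 / (1 + 12.87597·e^(−0.0167·16)) = 17900000 / (1 + 12.87597·0.76552)
= 17900000 / 10.85681 ≈ 1648734.58

≈ 1,649,000 people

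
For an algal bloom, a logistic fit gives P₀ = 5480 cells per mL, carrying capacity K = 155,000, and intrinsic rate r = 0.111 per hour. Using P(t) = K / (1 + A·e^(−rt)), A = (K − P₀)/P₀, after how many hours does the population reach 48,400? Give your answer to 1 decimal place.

A = (155000 − 5480)/5480 = 27.28467
48400 = 155000/(1 + 27.28467·e^(−0.111t)) → 1 + 27.28467·e^(−0.111t) = 3.20248
e^(−0.111t) = 0.080722 → t = ln(12.38816)/0.111 = 2.51674/0.111

t ≈ 22.7 hours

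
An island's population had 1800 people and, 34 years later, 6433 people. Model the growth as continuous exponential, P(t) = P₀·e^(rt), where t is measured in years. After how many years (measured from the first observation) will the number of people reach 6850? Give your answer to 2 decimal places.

t ≈ 35.68 years

r = ln(6433/1800) / 34 ≈ 0.03746 per year
t = ln(6850/1800) / r = 1.33646 / 0.03746 ≈ 35.677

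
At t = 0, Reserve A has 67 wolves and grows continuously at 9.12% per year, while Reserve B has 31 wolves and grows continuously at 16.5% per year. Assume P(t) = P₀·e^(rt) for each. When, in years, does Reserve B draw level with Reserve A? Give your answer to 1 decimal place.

67·e^(0.0912t) = 31·e^(0.165t)
67/31 = e^((0.165 − 0.0912)t) → ln(2.16129) = 0.0738·t
t = 0.77071 / 0.0738

t ≈ 10.4 years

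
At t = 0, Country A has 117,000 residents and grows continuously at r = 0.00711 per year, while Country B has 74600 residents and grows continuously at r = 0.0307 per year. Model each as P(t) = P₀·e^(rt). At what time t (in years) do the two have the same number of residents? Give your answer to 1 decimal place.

t ≈ 19.1 years

117000·e^(0.00711t) = 74600·e^(0.0307t)
117000/74600 = e^((0.0307 − 0.00711)t) → ln(1.56836) = 0.02359·t
t = 0.45003 / 0.02359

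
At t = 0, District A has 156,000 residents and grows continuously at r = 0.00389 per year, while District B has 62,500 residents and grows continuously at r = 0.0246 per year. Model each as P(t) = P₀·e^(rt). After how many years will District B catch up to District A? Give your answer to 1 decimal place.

156000·e^(0.00389t) = 62500·e^(0.0246t)
156000/62500 = e^((0.0246 − 0.00389)t) → ln(2.496) = 0.02071·t
t = 0.91469 / 0.02071

t ≈ 44.2 years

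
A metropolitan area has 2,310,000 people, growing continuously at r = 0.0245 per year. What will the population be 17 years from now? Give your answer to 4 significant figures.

P(17) = 2310000 · e^(0.0245·17) = 2310000 · e^(0.4165)
= 2310000 · 1.51664 ≈ 3503447.64

≈ 3,503,000 people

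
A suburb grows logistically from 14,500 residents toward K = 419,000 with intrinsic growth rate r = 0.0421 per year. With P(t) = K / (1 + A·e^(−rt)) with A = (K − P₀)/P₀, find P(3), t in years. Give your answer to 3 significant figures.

A = (419000 − 14500)/14500 = 27.89655
P(3) = 419000 / (1 + 27.89655·e^(−0.0421·3)) = 419000 / (1 + 27.89655·0.88135)
= 419000 / 25.58664 ≈ 16375.74

≈ 16,400 residents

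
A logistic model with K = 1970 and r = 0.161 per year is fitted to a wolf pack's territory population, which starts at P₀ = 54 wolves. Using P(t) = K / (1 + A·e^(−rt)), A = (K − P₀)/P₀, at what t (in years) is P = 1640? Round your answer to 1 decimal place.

A = (1970 − 54)/54 = 35.48148
1640 = 1970/(1 + 35.48148·e^(−0.161t)) → 1 + 35.48148·e^(−0.161t) = 1.20122
e^(−0.161t) = 0.005671 → t = ln(176.33221)/0.161 = 5.17237/0.161

t ≈ 32.1 years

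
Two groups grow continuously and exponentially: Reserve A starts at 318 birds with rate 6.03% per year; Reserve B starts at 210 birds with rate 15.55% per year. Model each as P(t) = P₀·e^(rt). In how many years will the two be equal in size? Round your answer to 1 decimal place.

318·e^(0.0603t) = 210·e^(0.1555t)
318/210 = e^((0.1555 − 0.0603)t) → ln(1.51429) = 0.0952·t
t = 0.41494 / 0.0952

t ≈ 4.4 years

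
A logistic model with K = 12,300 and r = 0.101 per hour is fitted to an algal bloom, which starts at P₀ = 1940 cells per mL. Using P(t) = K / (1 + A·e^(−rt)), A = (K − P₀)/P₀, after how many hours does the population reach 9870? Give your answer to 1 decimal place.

A = (12300 − 1940)/1940 = 5.34021
9870 = 12300/(1 + 5.34021·e^(−0.101t)) → 1 + 5.34021·e^(−0.101t) = 1.2462
e^(−0.101t) = 0.046103 → t = ln(21.69047)/0.101 = 3.07687/0.101

t ≈ 30.5 hours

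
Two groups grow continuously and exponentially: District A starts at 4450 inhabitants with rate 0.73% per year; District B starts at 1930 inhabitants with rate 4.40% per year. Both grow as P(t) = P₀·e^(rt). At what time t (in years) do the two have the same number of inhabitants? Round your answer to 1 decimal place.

4450·e^(0.0073t) = 1930·e^(0.044t)
4450/1930 = e^((0.044 − 0.0073)t) → ln(2.3057) = 0.0367·t
t = 0.83538 / 0.0367

t ≈ 22.8 years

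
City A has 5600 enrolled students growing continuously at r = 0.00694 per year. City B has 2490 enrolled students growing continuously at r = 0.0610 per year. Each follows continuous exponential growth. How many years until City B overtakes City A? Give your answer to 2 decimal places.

t ≈ 14.99 years

5600·e^(0.00694t) = 2490·e^(0.061t)
5600/2490 = e^((0.061 − 0.00694)t) → ln(2.249) = 0.05406·t
t = 0.81048 / 0.05406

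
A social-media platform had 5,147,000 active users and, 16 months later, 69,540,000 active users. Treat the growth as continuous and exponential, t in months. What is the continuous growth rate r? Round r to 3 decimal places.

r ≈ 0.163 per month

69540000 = 5147000 · e^(r·16)
e^(16r) = 69540000/5147000 = 13.51078
r = ln(13.51078) / 16 = 2.60349 / 16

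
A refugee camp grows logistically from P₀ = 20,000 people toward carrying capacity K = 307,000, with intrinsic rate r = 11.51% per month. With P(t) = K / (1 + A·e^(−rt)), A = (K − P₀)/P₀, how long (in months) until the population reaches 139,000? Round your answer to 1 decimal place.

A = (307000 − 20000)/20000 = 14.35
139000 = 307000/(1 + 14.35·e^(−0.1151t)) → 1 + 14.35·e^(−0.1151t) = 2.20863
e^(−0.1151t) = 0.084225 → t = ln(11.87292)/0.1151 = 2.47426/0.1151

t ≈ 21.5 months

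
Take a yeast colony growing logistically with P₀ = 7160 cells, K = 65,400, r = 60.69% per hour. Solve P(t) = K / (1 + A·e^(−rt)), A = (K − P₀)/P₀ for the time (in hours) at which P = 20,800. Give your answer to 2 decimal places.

t ≈ 2.20 hours

A = (65400 − 7160)/7160 = 8.13408
20800 = 65400/(1 + 8.13408·e^(−0.6069t)) → 1 + 8.13408·e^(−0.6069t) = 3.14423
e^(−0.6069t) = 0.263611 → t = ln(3.79347)/0.6069 = 1.33328/0.6069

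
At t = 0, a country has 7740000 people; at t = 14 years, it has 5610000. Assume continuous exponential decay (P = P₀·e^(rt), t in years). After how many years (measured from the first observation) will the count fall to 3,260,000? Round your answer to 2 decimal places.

r = ln(5610000/7740000) / 14 ≈ -0.022989 per year
t = ln(3260000/7740000) / r = -0.86467 / -0.022989 ≈ 37.612

t ≈ 37.61 years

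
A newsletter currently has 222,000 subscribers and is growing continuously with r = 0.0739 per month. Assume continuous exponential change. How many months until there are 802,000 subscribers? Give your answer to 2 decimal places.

802000 = 222000 · e^(0.0739·t)
t = ln(802000/222000) / 0.0739 = ln(3.61261) / 0.0739 = 1.28443 / 0.0739

t ≈ 17.38 months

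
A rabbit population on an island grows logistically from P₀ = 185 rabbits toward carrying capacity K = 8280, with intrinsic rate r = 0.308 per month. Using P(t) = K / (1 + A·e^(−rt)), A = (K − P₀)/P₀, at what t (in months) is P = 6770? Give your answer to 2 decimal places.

t ≈ 17.14 months

A = (8280 − 185)/185 = 43.75676
6770 = 8280/(1 + 43.75676·e^(−0.308t)) → 1 + 43.75676·e^(−0.308t) = 1.22304
e^(−0.308t) = 0.005097 → t = ln(196.18096)/0.308 = 5.27904/0.308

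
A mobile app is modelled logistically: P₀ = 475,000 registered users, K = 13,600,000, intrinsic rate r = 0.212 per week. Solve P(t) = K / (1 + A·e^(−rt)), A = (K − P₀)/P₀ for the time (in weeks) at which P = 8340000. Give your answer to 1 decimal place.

t ≈ 17.8 weeks

A = (13600000 − 475000)/475000 = 27.63158
8340000 = 13600000/(1 + 27.63158·e^(−0.212t)) → 1 + 27.63158·e^(−0.212t) = 1.6307
e^(−0.212t) = 0.022825 → t = ln(43.81129)/0.212 = 3.77989/0.212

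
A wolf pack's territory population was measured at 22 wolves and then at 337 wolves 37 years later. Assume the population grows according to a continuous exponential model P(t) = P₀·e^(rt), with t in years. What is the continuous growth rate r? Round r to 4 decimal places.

337 = 22 · e^(r·37)
e^(37r) = 337/22 = 15.31818
r = ln(15.31818) / 37 = 2.72904 / 37

r ≈ 0.0738 per year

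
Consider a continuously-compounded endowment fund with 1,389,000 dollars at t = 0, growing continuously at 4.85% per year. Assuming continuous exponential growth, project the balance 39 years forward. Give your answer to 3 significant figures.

P(39) = 1389000 · e^(0.0485·39) = 1389000 · e^(1.8915)
= 1389000 · 6.62931 ≈ 9208104.9

≈ 9,210,000 dollars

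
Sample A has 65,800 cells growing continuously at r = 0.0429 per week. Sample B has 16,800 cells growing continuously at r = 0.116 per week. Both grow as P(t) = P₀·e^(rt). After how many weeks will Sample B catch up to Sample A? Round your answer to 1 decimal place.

65800·e^(0.0429t) = 16800·e^(0.116t)
65800/16800 = e^((0.116 − 0.0429)t) → ln(3.91667) = 0.0731·t
t = 1.36524 / 0.0731

t ≈ 18.7 weeks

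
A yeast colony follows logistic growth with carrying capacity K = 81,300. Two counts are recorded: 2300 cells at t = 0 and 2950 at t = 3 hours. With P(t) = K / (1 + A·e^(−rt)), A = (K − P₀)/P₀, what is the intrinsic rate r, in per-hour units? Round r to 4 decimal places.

A = (81300 − 2300)/2300 = 34.34783
2950 = 81300/(1 + 34.34783·e^(−r·3)) → e^(−3r) = (27.55932 − 1)/34.34783 = 0.773246
r = −ln(0.773246)/3 = 0.25716/3

r ≈ 0.0857 per hour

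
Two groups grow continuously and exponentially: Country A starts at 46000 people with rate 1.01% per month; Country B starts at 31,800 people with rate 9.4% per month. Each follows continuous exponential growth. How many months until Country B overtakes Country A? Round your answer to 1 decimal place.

t ≈ 4.4 months

46000·e^(0.0101t) = 31800·e^(0.094t)
46000/31800 = e^((0.094 − 0.0101)t) → ln(1.44654) = 0.0839·t
t = 0.36918 / 0.0839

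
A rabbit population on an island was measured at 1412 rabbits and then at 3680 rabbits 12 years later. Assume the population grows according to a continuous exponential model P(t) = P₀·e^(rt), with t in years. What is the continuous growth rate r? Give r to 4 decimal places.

3680 = 1412 · e^(r·12)
e^(12r) = 3680/1412 = 2.60623
r = ln(2.60623) / 12 = 0.95791 / 12

r ≈ 0.0798 per year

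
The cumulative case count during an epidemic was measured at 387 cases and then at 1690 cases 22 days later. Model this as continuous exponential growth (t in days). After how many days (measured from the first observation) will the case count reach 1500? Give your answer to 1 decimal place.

t ≈ 20.2 days

r = ln(1690/387) / 22 ≈ 0.067003 per day
t = ln(1500/387) / r = 1.3548 / 0.067003 ≈ 20.22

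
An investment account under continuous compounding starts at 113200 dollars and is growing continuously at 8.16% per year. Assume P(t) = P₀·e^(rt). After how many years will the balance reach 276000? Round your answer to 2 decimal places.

t ≈ 10.92 years

276000 = 113200 · e^(0.0816·t)
t = ln(276000/113200) / 0.0816 = ln(2.43816) / 0.0816 = 0.89124 / 0.0816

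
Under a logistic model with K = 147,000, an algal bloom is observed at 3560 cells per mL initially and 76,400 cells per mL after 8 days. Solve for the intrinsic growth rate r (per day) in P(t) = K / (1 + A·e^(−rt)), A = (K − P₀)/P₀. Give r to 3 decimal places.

A = (147000 − 3560)/3560 = 40.29213
76400 = 147000/(1 + 40.29213·e^(−r·8)) → e^(−8r) = (1.92408 − 1)/40.29213 = 0.022935
r = −ln(0.022935)/8 = 3.77511/8

r ≈ 0.472 per day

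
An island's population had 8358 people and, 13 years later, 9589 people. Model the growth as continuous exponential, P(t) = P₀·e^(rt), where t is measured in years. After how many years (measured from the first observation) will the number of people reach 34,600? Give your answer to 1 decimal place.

t ≈ 134.4 years

r = ln(9589/8358) / 13 ≈ 0.010569 per year
t = ln(34600/8358) / r = 1.42063 / 0.010569 ≈ 134.415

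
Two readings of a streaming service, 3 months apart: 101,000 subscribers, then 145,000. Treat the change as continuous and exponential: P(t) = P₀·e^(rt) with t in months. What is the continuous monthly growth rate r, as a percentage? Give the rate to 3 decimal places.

r ≈ 12.054% per month

145000 = 101000 · e^(r·3)
e^(3r) = 145000/101000 = 1.43564
r = ln(1.43564) / 3 = 0.36161 / 3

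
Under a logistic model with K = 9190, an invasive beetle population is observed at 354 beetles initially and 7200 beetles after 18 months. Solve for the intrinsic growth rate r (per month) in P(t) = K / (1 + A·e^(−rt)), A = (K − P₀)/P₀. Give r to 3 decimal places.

r ≈ 0.250 per month

A = (9190 − 354)/354 = 24.96045
7200 = 9190/(1 + 24.96045·e^(−r·18)) → e^(−18r) = (1.27639 − 1)/24.96045 = 0.011073
r = −ln(0.011073)/18 = 4.50324/18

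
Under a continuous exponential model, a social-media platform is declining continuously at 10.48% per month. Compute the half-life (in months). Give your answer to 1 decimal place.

half-life = ln(2) / |r| = 0.69315 / 0.1048

half-life ≈ 6.6 months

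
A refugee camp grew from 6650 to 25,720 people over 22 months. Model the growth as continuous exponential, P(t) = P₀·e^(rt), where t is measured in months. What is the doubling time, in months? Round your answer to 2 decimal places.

r = ln(25720/6650) / 22 = ln(3.86767) / 22 ≈ 0.061484 per month
doubling time = ln 2 / |r| = 0.69315 / 0.061484

doubling time ≈ 11.27 months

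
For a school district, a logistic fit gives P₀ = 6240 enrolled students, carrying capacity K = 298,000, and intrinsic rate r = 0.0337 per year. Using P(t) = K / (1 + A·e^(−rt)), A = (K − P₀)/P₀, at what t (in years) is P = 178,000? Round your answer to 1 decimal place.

A = (298000 − 6240)/6240 = 46.75641
178000 = 298000/(1 + 46.75641·e^(−0.0337t)) → 1 + 46.75641·e^(−0.0337t) = 1.67416
e^(−0.0337t) = 0.014419 → t = ln(69.35534)/0.0337 = 4.23924/0.0337

t ≈ 125.8 years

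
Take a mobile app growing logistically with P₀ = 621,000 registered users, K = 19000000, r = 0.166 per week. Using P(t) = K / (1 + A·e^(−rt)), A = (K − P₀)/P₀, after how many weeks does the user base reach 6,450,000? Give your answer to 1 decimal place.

t ≈ 16.4 weeks

A = (19000000 − 621000)/621000 = 29.59581
6450000 = 19000000/(1 + 29.59581·e^(−0.166t)) → 1 + 29.59581·e^(−0.166t) = 2.94574
e^(−0.166t) = 0.065744 → t = ln(15.2106)/0.166 = 2.72199/0.166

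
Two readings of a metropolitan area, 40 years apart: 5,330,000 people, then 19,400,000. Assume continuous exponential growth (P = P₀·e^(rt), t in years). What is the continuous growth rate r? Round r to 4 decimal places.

r ≈ 0.0323 per year

19400000 = 5330000 · e^(r·40)
e^(40r) = 19400000/5330000 = 3.63977
r = ln(3.63977) / 40 = 1.29192 / 40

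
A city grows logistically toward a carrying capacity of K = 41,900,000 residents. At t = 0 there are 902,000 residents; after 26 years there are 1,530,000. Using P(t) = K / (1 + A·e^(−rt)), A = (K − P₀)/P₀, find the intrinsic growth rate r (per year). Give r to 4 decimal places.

A = (41900000 − 902000)/902000 = 45.45233
1530000 = 41900000/(1 + 45.45233·e^(−r·26)) → e^(−26r) = (27.38562 − 1)/45.45233 = 0.580512
r = −ln(0.580512)/26 = 0.54384/26

r ≈ 0.0209 per year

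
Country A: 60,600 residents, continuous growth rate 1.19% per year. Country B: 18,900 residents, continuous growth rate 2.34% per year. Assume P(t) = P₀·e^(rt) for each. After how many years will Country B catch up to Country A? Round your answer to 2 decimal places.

t ≈ 101.32 years

60600·e^(0.0119t) = 18900·e^(0.0234t)
60600/18900 = e^((0.0234 − 0.0119)t) → ln(3.20635) = 0.0115·t
t = 1.16513 / 0.0115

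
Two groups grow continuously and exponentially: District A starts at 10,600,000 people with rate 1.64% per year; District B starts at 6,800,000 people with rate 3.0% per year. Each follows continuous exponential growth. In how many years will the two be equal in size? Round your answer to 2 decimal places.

t ≈ 32.64 years

10600000·e^(0.0164t) = 6800000·e^(0.03t)
10600000/6800000 = e^((0.03 − 0.0164)t) → ln(1.55882) = 0.0136·t
t = 0.44393 / 0.0136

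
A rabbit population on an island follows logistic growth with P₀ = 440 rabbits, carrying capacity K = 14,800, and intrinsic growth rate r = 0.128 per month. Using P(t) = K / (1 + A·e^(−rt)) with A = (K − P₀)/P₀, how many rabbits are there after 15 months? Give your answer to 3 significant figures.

≈ 2,560 rabbits

A = (14800 − 440)/440 = 32.63636
P(15) = 14800 / (1 + 32.63636·e^(−0.128·15)) = 14800 / (1 + 32.63636·0.146607)
= 14800 / 5.78472 ≈ 2558.47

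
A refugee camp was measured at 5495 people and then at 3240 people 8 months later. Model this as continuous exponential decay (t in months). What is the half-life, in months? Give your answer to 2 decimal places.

r = ln(3240/5495) / 8 = ln(0.58963) / 8 ≈ -0.066033 per month
half-life = ln 2 / |r| = 0.69315 / 0.066033

half-life ≈ 10.50 months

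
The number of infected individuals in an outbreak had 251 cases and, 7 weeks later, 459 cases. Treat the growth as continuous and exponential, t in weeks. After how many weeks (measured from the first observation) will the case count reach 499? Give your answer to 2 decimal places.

t ≈ 7.97 weeks

r = ln(459/251) / 7 ≈ 0.086228 per week
t = ln(499/251) / r = 0.68715 / 0.086228 ≈ 7.969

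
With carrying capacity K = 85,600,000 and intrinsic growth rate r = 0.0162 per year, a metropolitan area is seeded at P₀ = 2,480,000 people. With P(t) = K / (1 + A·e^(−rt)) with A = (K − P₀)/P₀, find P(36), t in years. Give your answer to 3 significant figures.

≈ 4,340,000 people

A = (85600000 − 2480000)/2480000 = 33.51613
P(36) = 85600000 / (1 + 33.51613·e^(−0.0162·36)) = 85600000 / (1 + 33.51613·0.55811)
= 85600000 / 19.70567 ≈ 4343926.99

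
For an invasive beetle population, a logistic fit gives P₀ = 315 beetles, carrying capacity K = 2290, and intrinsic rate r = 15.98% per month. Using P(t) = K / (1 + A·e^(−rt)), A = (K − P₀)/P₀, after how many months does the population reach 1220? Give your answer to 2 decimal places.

t ≈ 12.31 months

A = (2290 − 315)/315 = 6.26984
1220 = 2290/(1 + 6.26984·e^(−0.1598t)) → 1 + 6.26984·e^(−0.1598t) = 1.87705
e^(−0.1598t) = 0.139884 → t = ln(7.14879)/0.1598 = 1.96694/0.1598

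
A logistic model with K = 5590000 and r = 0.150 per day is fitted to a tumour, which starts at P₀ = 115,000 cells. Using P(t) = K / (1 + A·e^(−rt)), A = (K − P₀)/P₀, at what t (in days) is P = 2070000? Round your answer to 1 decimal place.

A = (5590000 − 115000)/115000 = 47.6087
2070000 = 5590000/(1 + 47.6087·e^(−0.15t)) → 1 + 47.6087·e^(−0.15t) = 2.70048
e^(−0.15t) = 0.035718 → t = ln(27.99716)/0.15 = 3.3321/0.15

t ≈ 22.2 days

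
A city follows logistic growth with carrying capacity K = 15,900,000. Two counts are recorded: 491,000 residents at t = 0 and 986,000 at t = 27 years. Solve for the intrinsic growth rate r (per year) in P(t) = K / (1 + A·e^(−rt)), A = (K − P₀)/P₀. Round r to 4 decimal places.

r ≈ 0.0270 per year

A = (15900000 − 491000)/491000 = 31.38289
986000 = 15900000/(1 + 31.38289·e^(−r·27)) → e^(−27r) = (16.12576 − 1)/31.38289 = 0.481975
r = −ln(0.481975)/27 = 0.72986/27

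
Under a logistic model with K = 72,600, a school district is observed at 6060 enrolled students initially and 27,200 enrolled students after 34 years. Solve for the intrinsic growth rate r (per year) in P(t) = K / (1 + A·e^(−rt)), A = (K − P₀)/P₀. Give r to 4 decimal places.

r ≈ 0.0554 per year

A = (72600 − 6060)/6060 = 10.9802
27200 = 72600/(1 + 10.9802·e^(−r·34)) → e^(−34r) = (2.66912 − 1)/10.9802 = 0.152012
r = −ln(0.152012)/34 = 1.8838/34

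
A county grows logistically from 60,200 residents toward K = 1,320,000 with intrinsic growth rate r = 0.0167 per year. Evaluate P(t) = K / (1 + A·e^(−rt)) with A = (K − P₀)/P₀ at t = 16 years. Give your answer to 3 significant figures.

≈ 77,600 residents

A = (1320000 − 60200)/60200 = 20.92691
P(16) = 1320000 / (1 + 20.92691·e^(−0.0167·16)) = 1320000 / (1 + 20.92691·0.76552)
= 1320000 / 17.01997 ≈ 77555.97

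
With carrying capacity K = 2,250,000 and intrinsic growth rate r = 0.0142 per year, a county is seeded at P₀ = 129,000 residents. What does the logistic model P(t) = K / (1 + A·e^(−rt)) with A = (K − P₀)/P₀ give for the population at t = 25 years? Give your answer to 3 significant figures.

A = (2250000 − 129000)/129000 = 16.44186
P(25) = 2250000 / (1 + 16.44186·e^(−0.0142·25)) = 2250000 / (1 + 16.44186·0.701173)
= 2250000 / 12.5286 ≈ 179589.16

≈ 180,000 residents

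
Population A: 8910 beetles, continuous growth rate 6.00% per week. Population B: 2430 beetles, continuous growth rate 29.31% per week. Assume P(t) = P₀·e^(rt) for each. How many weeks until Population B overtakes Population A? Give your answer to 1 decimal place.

t ≈ 5.6 weeks

8910·e^(0.06t) = 2430·e^(0.2931t)
8910/2430 = e^((0.2931 − 0.06)t) → ln(3.66667) = 0.2331·t
t = 1.29928 / 0.2331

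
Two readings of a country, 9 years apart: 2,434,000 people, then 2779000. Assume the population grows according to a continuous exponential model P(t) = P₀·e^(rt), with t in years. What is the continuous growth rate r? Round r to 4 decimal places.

2779000 = 2434000 · e^(r·9)
e^(9r) = 2779000/2434000 = 1.14174
r = ln(1.14174) / 9 = 0.13256 / 9

r ≈ 0.0147 per year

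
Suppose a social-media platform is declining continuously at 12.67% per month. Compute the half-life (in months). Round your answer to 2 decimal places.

half-life ≈ 5.47 months

half-life = ln(2) / |r| = 0.69315 / 0.1267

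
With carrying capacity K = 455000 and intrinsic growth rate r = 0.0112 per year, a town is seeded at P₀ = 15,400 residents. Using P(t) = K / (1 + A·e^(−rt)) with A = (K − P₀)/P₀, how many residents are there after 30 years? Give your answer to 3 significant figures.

A = (455000 − 15400)/15400 = 28.54545
P(30) = 455000 / (1 + 28.54545·e^(−0.0112·30)) = 455000 / (1 + 28.54545·0.714623)
= 455000 / 21.39924 ≈ 21262.44

≈ 21,300 residents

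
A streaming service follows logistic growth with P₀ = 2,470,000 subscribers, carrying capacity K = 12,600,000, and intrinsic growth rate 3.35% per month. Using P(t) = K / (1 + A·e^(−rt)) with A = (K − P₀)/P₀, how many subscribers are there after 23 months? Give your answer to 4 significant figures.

≈ 4,348,000 subscribers

A = (12600000 − 2470000)/2470000 = 4.10121
P(23) = 12600000 / (1 + 4.10121·e^(−0.0335·23)) = 12600000 / (1 + 4.10121·0.462782)
= 12600000 / 2.89797 ≈ 4347876.01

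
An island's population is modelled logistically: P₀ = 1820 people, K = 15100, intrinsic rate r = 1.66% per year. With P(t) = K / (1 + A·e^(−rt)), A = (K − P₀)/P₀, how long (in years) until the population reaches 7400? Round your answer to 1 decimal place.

t ≈ 117.3 years

A = (15100 − 1820)/1820 = 7.2967
7400 = 15100/(1 + 7.2967·e^(−0.0166t)) → 1 + 7.2967·e^(−0.0166t) = 2.04054
e^(−0.0166t) = 0.142604 → t = ln(7.01242)/0.0166 = 1.94768/0.0166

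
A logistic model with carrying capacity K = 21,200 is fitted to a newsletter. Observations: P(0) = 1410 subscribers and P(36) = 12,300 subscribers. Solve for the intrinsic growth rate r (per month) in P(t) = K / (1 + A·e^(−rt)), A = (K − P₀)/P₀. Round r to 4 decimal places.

A = (21200 − 1410)/1410 = 14.03546
12300 = 21200/(1 + 14.03546·e^(−r·36)) → e^(−36r) = (1.72358 − 1)/14.03546 = 0.051554
r = −ln(0.051554)/36 = 2.96514/36

r ≈ 0.0824 per month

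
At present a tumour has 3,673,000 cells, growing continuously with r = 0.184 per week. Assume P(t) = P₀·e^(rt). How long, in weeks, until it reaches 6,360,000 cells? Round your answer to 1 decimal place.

t ≈ 3.0 weeks

6360000 = 3673000 · e^(0.184·t)
t = ln(6360000/3673000) / 0.184 = ln(1.73155) / 0.184 = 0.54902 / 0.184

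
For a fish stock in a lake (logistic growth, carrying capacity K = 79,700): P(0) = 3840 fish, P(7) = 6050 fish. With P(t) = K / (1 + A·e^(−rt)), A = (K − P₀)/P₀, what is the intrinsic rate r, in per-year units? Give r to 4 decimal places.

A = (79700 − 3840)/3840 = 19.75521
6050 = 79700/(1 + 19.75521·e^(−r·7)) → e^(−7r) = (13.17355 − 1)/19.75521 = 0.61622
r = −ln(0.61622)/7 = 0.48415/7

r ≈ 0.0692 per year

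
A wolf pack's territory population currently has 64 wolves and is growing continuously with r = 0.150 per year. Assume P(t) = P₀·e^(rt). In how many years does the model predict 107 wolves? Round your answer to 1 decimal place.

107 = 64 · e^(0.15·t)
t = ln(107/64) / 0.15 = ln(1.67188) / 0.15 = 0.51395 / 0.15

t ≈ 3.4 years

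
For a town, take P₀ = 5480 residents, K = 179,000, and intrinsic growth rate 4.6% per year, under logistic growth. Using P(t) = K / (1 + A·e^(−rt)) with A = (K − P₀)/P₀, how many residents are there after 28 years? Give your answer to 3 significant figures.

A = (179000 − 5480)/5480 = 31.66423
P(28) = 179000 / (1 + 31.66423·e^(−0.046·28)) = 179000 / (1 + 31.66423·0.275822)
= 179000 / 9.73369 ≈ 18389.74

≈ 18,400 residents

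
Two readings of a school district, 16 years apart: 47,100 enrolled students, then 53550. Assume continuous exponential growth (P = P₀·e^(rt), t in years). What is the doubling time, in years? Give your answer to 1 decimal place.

doubling time ≈ 86.4 years

r = ln(53550/47100) / 16 = ln(1.13694) / 16 ≈ 0.008021 per year
doubling time = ln 2 / |r| = 0.69315 / 0.008021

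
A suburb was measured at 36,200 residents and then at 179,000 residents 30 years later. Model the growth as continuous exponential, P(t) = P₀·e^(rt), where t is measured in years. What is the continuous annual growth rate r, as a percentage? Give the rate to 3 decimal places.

179000 = 36200 · e^(r·30)
e^(30r) = 179000/36200 = 4.94475
r = ln(4.94475) / 30 = 1.59833 / 30

r ≈ 5.328% per year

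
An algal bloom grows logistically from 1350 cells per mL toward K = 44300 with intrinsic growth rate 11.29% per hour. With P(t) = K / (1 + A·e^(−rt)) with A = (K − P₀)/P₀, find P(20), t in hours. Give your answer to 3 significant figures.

≈ 10,200 cells per mL

A = (44300 − 1350)/1350 = 31.81481
P(20) = 44300 / (1 + 31.81481·e^(−0.1129·20)) = 44300 / (1 + 31.81481·0.104559)
= 44300 / 4.32654 ≈ 10239.13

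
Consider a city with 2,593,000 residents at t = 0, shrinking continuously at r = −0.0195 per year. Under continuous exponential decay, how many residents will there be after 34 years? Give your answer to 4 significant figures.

P(34) = 2593000 · e^(-0.0195·34) = 2593000 · e^(-0.663)
= 2593000 · 0.5153 ≈ 1336180.95

≈ 1,336,000 residents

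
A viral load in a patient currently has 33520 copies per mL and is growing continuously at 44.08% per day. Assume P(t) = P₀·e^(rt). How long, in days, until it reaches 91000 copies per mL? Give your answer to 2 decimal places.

t ≈ 2.27 days

91000 = 33520 · e^(0.4408·t)
t = ln(91000/33520) / 0.4408 = ln(2.7148) / 0.4408 = 0.99872 / 0.4408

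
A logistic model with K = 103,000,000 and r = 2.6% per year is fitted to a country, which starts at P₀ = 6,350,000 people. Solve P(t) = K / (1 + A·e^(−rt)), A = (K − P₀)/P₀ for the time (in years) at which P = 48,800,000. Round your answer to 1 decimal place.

A = (103000000 − 6350000)/6350000 = 15.22047
48800000 = 103000000/(1 + 15.22047·e^(−0.026t)) → 1 + 15.22047·e^(−0.026t) = 2.11066
e^(−0.026t) = 0.072971 → t = ln(13.70404)/0.026 = 2.61769/0.026

t ≈ 100.7 years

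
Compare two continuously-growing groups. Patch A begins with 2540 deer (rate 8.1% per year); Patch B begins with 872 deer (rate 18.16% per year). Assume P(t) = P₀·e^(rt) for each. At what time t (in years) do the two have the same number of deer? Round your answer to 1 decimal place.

2540·e^(0.081t) = 872·e^(0.1816t)
2540/872 = e^((0.1816 − 0.081)t) → ln(2.91284) = 0.1006·t
t = 1.06913 / 0.1006

t ≈ 10.6 years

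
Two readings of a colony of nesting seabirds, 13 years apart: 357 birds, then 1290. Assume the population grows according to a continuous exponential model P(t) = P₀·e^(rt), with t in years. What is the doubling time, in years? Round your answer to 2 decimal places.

r = ln(1290/357) / 13 = ln(3.61345) / 13 ≈ 0.09882 per year
doubling time = ln 2 / |r| = 0.69315 / 0.09882

doubling time ≈ 7.01 years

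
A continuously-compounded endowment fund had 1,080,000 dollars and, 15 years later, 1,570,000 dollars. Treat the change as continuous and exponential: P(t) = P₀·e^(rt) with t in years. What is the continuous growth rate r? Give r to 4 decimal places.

1570000 = 1080000 · e^(r·15)
e^(15r) = 1570000/1080000 = 1.4537
r = ln(1.4537) / 15 = 0.37411 / 15

r ≈ 0.0249 per year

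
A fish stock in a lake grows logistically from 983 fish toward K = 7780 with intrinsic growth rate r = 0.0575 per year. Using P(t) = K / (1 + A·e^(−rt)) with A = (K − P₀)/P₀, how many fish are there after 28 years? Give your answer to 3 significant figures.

≈ 3,270 fish

A = (7780 − 983)/983 = 6.91455
P(28) = 7780 / (1 + 6.91455·e^(−0.0575·28)) = 7780 / (1 + 6.91455·0.199888)
= 7780 / 2.38213 ≈ 3265.98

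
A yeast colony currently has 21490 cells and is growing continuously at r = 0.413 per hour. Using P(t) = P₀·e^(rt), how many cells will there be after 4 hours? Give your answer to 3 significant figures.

P(4) = 21490 · e^(0.413·4) = 21490 · e^(1.652)
= 21490 · 5.2174 ≈ 112122.02

≈ 112,000 cells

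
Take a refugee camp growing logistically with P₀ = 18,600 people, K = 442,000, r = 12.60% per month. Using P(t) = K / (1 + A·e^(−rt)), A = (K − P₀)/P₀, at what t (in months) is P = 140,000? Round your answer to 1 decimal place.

A = (442000 − 18600)/18600 = 22.76344
140000 = 442000/(1 + 22.76344·e^(−0.126t)) → 1 + 22.76344·e^(−0.126t) = 3.15714
e^(−0.126t) = 0.094763 → t = ln(10.55259)/0.126 = 2.35637/0.126

t ≈ 18.7 months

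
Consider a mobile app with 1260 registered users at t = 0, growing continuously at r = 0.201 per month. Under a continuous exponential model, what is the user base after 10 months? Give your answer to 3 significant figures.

P(10) = 1260 · e^(0.201·10) = 1260 · e^(2.01)
= 1260 · 7.46332 ≈ 9403.78

≈ 9,400 registered users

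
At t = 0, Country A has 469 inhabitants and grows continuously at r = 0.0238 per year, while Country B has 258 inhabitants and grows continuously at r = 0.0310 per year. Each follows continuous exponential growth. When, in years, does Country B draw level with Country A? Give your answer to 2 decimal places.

t ≈ 83.01 years

469·e^(0.0238t) = 258·e^(0.031t)
469/258 = e^((0.031 − 0.0238)t) → ln(1.81783) = 0.0072·t
t = 0.59764 / 0.0072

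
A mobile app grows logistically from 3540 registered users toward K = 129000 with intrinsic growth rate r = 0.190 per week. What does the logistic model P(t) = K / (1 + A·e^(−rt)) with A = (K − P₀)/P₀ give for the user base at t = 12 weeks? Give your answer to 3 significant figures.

≈ 27,900 registered users

A = (129000 − 3540)/3540 = 35.44068
P(12) = 129000 / (1 + 35.44068·e^(−0.19·12)) = 129000 / (1 + 35.44068·0.102284)
= 129000 / 4.62502 ≈ 27891.76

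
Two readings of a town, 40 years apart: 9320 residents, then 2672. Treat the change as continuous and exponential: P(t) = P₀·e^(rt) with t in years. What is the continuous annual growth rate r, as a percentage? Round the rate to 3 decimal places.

r ≈ -3.123% per year

2672 = 9320 · e^(r·40)
e^(40r) = 2672/9320 = 0.2867
r = ln(0.2867) / 40 = -1.24934 / 40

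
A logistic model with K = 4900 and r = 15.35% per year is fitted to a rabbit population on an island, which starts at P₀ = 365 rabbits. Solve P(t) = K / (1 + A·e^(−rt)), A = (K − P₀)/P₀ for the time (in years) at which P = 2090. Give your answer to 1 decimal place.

t ≈ 14.5 years

A = (4900 − 365)/365 = 12.42466
2090 = 4900/(1 + 12.42466·e^(−0.1535t)) → 1 + 12.42466·e^(−0.1535t) = 2.3445
e^(−0.1535t) = 0.108212 → t = ln(9.24112)/0.1535 = 2.22366/0.1535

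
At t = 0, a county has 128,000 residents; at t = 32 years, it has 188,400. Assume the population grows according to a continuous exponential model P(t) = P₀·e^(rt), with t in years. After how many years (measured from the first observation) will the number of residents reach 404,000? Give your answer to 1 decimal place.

t ≈ 95.2 years

r = ln(188400/128000) / 32 ≈ 0.012079 per year
t = ln(404000/128000) / r = 1.14938 / 0.012079 ≈ 95.153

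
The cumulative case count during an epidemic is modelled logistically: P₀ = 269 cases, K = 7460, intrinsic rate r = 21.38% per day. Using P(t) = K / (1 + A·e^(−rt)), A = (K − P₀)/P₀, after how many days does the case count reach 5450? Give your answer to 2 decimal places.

A = (7460 − 269)/269 = 26.73234
5450 = 7460/(1 + 26.73234·e^(−0.2138t)) → 1 + 26.73234·e^(−0.2138t) = 1.36881
e^(−0.2138t) = 0.013796 → t = ln(72.48322)/0.2138 = 4.28336/0.2138

t ≈ 20.03 days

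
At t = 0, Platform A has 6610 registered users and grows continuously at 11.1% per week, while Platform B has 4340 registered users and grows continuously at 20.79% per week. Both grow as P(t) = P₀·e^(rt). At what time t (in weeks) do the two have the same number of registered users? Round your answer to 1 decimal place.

6610·e^(0.111t) = 4340·e^(0.2079t)
6610/4340 = e^((0.2079 − 0.111)t) → ln(1.52304) = 0.0969·t
t = 0.42071 / 0.0969

t ≈ 4.3 weeks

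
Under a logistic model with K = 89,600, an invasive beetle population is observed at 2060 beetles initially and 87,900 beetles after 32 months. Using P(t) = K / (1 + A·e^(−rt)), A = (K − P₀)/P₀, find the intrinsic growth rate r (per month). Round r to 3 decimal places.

r ≈ 0.240 per month

A = (89600 − 2060)/2060 = 42.49515
87900 = 89600/(1 + 42.49515·e^(−r·32)) → e^(−32r) = (1.01934 − 1)/42.49515 = 0.000455
r = −ln(0.000455)/32 = 7.69496/32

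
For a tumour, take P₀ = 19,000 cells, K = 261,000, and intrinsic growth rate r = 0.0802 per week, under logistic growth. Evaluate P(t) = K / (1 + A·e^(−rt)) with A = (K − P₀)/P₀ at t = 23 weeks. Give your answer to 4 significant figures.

A = (261000 − 19000)/19000 = 12.73684
P(23) = 261000 / (1 + 12.73684·e^(−0.0802·23)) = 261000 / (1 + 12.73684·0.158089)
= 261000 / 3.01355 ≈ 86608.85

≈ 86,610 cells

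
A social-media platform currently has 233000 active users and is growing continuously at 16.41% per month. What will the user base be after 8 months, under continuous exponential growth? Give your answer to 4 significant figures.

P(8) = 233000 · e^(0.1641·8) = 233000 · e^(1.3128)
= 233000 · 3.71657 ≈ 865959.77

≈ 866,000 active users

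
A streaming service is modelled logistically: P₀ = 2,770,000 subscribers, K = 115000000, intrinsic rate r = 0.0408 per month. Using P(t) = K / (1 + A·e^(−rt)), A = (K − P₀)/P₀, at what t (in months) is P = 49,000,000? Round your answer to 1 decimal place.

A = (115000000 − 2770000)/2770000 = 40.51625
49000000 = 115000000/(1 + 40.51625·e^(−0.0408t)) → 1 + 40.51625·e^(−0.0408t) = 2.34694
e^(−0.0408t) = 0.033244 → t = ln(30.08024)/0.0408 = 3.40387/0.0408

t ≈ 83.4 months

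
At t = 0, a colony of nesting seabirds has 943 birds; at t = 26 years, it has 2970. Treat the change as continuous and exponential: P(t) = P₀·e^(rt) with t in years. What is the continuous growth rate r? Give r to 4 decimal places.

2970 = 943 · e^(r·26)
e^(26r) = 2970/943 = 3.14952
r = ln(3.14952) / 26 = 1.14725 / 26

r ≈ 0.0441 per year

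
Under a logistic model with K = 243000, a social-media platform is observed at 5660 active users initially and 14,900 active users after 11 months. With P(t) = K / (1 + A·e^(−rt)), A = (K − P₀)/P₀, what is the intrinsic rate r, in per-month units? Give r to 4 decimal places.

A = (243000 − 5660)/5660 = 41.93286
14900 = 243000/(1 + 41.93286·e^(−r·11)) → e^(−11r) = (16.30872 − 1)/41.93286 = 0.365077
r = −ln(0.365077)/11 = 1.00765/11

r ≈ 0.0916 per month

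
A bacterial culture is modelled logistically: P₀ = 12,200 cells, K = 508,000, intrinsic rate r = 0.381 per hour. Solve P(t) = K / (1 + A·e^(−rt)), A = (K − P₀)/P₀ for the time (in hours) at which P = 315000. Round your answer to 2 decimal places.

A = (508000 − 12200)/12200 = 40.63934
315000 = 508000/(1 + 40.63934·e^(−0.381t)) → 1 + 40.63934·e^(−0.381t) = 1.6127
e^(−0.381t) = 0.015076 → t = ln(66.32846)/0.381 = 4.19462/0.381

t ≈ 11.01 hours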